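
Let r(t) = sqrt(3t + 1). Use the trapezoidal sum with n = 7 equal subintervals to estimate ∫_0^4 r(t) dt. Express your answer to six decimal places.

Δt = (4 − 0)/7 = 4/7.
r(0) ≈ 1.000000, r(4/7) ≈ 1.647509, r(8/7) ≈ 2.104417, r(12/7) ≈ 2.478479, r(16/7) ≈ 2.803060, r(20/7) ≈ 3.093773, r(24/7) ≈ 3.359422, r(4) ≈ 3.605551.
T_7 = (Δt/2)·[r(t_0) + 2r(t_1) + ... + 2r(t_{6}) + r(t_7)].
Sum ≈ 10.165391.

10.165391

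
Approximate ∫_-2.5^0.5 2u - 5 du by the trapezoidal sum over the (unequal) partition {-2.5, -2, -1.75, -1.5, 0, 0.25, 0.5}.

-21

Subinterval widths: 0.5, 0.25, 0.25, 1.5, 0.25, 0.25.
f(-2.5) = -10, f(-2) = -9, f(-1.75) = -8.5, f(-1.5) = -8, f(0) = -5, f(0.25) = -4.5, f(0.5) = -4.
On each subinterval the trapezoid contributes (Δu_i/2)·[f(u_{i-1}) + f(u_i)].
Sum = -21.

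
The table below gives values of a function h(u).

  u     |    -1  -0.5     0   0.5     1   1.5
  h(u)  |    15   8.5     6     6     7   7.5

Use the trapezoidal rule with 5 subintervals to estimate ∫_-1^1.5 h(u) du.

19.375

Δu = 0.5.
T_5 = (0.5/2)·[15 + 2·8.5 + 2·6 + 2·6 + 2·7 + 7.5] = 19.375.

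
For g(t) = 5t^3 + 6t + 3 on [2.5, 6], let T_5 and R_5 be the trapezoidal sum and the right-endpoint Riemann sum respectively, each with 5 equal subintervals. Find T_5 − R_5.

T_5 = 1689.14375.
R_5 = 2047.15.
T_5 − R_5 = -358.00625.

-358.00625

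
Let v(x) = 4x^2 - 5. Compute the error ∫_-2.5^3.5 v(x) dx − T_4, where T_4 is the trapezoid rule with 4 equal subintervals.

-9

Exact integral: ∫_-2.5^3.5 v(x) dx = 48.
T_4 = 57.
Error = 48 − 57 = -9.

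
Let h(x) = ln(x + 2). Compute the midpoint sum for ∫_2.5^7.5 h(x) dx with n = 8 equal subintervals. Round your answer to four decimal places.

9.6208

Δx = (7.5 − 2.5)/8 = 0.625.
Midpoints: 2.8125, 3.4375, 4.0625, 4.6875, 5.3125, 5.9375, 6.5625, 7.1875.
h(2.8125) ≈ 1.5712, h(3.4375) ≈ 1.6933, h(4.0625) ≈ 1.8021, h(4.6875) ≈ 1.9002, h(5.3125) ≈ 1.9896, h(5.9375) ≈ 2.0716, h(6.5625) ≈ 2.1474, h(7.1875) ≈ 2.2178.
Sum = Δx · [h(2.8125) + h(3.4375) + h(4.0625) + ...].
Sum ≈ 9.6208.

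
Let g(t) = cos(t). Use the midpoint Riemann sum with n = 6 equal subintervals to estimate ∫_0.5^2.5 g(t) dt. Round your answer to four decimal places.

0.1196

Δt = (2.5 − 0.5)/6 = 1/3.
Midpoints: 2/3, 1, 4/3, 5/3, 2, 7/3.
g(2/3) ≈ 0.7859, g(1) ≈ 0.5403, g(4/3) ≈ 0.2352, g(5/3) ≈ -0.0957, g(2) ≈ -0.4161, g(7/3) ≈ -0.6908.
Sum = Δt · [g(2/3) + g(1) + g(4/3) + ...].
Sum ≈ 0.1196.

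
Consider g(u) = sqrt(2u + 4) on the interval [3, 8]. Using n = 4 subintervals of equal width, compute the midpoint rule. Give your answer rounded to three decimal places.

19.279

Δu = (8 − 3)/4 = 1.25.
Midpoints: 3.625, 4.875, 6.125, 7.375.
g(3.625) ≈ 3.354, g(4.875) ≈ 3.708, g(6.125) ≈ 4.031, g(7.375) ≈ 4.330.
Sum = Δu · [g(3.625) + g(4.875) + g(6.125) + g(7.375)].
Sum ≈ 19.279.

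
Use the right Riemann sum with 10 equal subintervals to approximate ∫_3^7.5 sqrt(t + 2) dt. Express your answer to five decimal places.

12.25643

Δt = (7.5 − 3)/10 = 0.45.
Right endpoints: 3.45, 3.9, 4.35, 4.8, 5.25, 5.7, 6.15, 6.6, 7.05, 7.5.
f(3.45) ≈ 2.33452, f(3.9) ≈ 2.42899, f(4.35) ≈ 2.51992, f(4.8) ≈ 2.60768, f(5.25) ≈ 2.69258, f(5.7) ≈ 2.77489, f(6.15) ≈ 2.85482, f(6.6) ≈ 2.93258, f(7.05) ≈ 3.00832, f(7.5) ≈ 3.08221.
Sum = Δt · [f(3.45) + f(3.9) + f(4.35) + ...].
Sum ≈ 12.25643.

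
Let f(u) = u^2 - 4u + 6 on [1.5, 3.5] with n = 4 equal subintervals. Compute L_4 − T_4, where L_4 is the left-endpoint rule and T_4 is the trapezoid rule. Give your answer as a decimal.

L_4 = 4.75.
T_4 = 5.25.
L_4 − T_4 = -0.5.

-0.5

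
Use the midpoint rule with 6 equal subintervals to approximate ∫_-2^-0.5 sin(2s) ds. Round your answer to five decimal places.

-0.60324

Δs = (-0.5 − (-2))/6 = 0.25.
Midpoints: -1.875, -1.625, -1.375, -1.125, -0.875, -0.625.
f(-1.875) ≈ 0.57156, f(-1.625) ≈ 0.10820, f(-1.375) ≈ -0.38166, f(-1.125) ≈ -0.77807, f(-0.875) ≈ -0.98399, f(-0.625) ≈ -0.94898.
Sum = Δs · [f(-1.875) + f(-1.625) + f(-1.375) + ...].
Sum ≈ -0.60324.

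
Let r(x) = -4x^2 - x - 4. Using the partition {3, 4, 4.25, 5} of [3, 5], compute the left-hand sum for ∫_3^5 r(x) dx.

Subinterval widths: 1, 0.25, 0.75.
Left endpoints: 3, 4, 4.25.
r(3) = -43, r(4) = -72, r(4.25) = -80.5.
Sum = Σ Δx_i · r(x_i).
Sum = -121.375.

-121.375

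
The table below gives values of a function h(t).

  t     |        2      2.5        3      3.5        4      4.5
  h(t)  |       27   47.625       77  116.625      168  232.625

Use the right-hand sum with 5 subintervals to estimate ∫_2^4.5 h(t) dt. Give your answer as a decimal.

320.9375

Δt = 0.5.
Sum = 0.5·[47.625 + 77 + 116.625 + 168 + 232.625] = 320.9375.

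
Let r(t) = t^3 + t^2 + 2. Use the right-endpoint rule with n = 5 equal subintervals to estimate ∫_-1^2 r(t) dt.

16.8

Δt = (2 − (-1))/5 = 0.6.
Right endpoints: -0.4, 0.2, 0.8, 1.4, 2.
r(-0.4) = 2.096, r(0.2) = 2.048, r(0.8) = 3.152, r(1.4) = 6.704, r(2) = 14.
Sum = Δt · [r(-0.4) + r(0.2) + r(0.8) + r(1.4) + r(2)].
Sum = 16.8.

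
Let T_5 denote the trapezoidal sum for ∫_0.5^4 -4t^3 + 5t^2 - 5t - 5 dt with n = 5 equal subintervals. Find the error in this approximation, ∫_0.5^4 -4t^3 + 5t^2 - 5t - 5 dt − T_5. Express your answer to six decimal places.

Exact integral: ∫_0.5^4 f(t) dt ≈ -206.35416667.
T_5 = -212.6425.
Error ≈ -206.35416667 − (-212.6425) ≈ 6.288333.

6.288333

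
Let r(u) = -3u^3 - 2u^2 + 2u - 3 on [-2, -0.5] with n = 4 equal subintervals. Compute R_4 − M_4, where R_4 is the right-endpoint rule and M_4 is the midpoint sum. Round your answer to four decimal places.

-1.9731

R_4 ≈ -3.682617.
M_4 ≈ -1.709473.
R_4 − M_4 ≈ -1.9731.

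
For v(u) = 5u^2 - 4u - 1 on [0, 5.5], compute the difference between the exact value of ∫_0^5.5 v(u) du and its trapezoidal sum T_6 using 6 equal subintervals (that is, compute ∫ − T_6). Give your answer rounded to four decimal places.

Exact integral: ∫_0^5.5 v(u) du ≈ 211.291667.
T_6 ≈ 215.142940.
Error ≈ 211.291667 − 215.142940 ≈ -3.8513.

-3.8513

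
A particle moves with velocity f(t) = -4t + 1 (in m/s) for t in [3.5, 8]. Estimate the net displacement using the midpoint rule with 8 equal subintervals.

-99

Δt = (8 − 3.5)/8 = 0.5625.
Midpoints: 3.78125, 4.34375, 4.90625, 5.46875, 6.03125, 6.59375, 7.15625, 7.71875.
f(3.78125) = -14.125, f(4.34375) = -16.375, f(4.90625) = -18.625, f(5.46875) = -20.875, f(6.03125) = -23.125, f(6.59375) = -25.375, f(7.15625) = -27.625, f(7.71875) = -29.875.
Sum = Δt · [f(3.78125) + f(4.34375) + f(4.90625) + ...].
Sum = -99.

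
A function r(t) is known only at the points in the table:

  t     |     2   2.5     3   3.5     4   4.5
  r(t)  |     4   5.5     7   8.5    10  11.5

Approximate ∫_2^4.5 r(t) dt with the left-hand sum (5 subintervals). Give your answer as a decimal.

17.5

Δt = 0.5.
Sum = 0.5·[4 + 5.5 + 7 + 8.5 + 10] = 17.5.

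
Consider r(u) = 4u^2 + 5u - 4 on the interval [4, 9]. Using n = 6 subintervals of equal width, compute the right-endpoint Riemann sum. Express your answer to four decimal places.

1150.2315

Δu = (9 − 4)/6 = 5/6.
Right endpoints: 29/6, 17/3, 6.5, 22/3, 49/6, 9.
r(29/6) = 2045/18, r(17/3) = 1375/9, r(6.5) = 197.5, r(22/3) = 2230/9, r(49/6) = 5465/18, r(9) = 365.
Sum = Δu · [r(29/6) + r(17/3) + r(6.5) + ...].
Sum ≈ 1150.2315.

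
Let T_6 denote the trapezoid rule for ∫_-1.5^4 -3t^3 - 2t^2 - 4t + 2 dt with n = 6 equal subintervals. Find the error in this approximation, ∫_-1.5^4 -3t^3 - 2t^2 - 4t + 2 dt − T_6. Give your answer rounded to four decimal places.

10.2059

Exact integral: ∫_-1.5^4 f(t) dt ≈ -249.619792.
T_6 ≈ -259.825666.
Error ≈ -249.619792 − (-259.825666) ≈ 10.2059.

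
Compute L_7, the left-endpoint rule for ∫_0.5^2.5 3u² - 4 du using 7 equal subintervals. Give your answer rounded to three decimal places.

Δu = (2.5 − 0.5)/7 = 2/7.
Left endpoints: 0.5, 11/14, 15/14, 19/14, 23/14, 27/14, 31/14.
f(0.5) = -3.25, f(11/14) = -421/196, f(15/14) = -109/196, f(19/14) = 299/196, f(23/14) = 803/196, f(27/14) = 1403/196, f(31/14) = 2099/196.
Sum = Δu · [f(0.5) + f(11/14) + f(15/14) + ...].
Sum ≈ 5.010.

5.010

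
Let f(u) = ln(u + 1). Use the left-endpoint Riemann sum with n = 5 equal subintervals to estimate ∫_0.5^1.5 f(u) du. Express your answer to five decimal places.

Δu = (1.5 − 0.5)/5 = 0.2.
Left endpoints: 0.5, 0.7, 0.9, 1.1, 1.3.
f(0.5) ≈ 0.40547, f(0.7) ≈ 0.53063, f(0.9) ≈ 0.64185, f(1.1) ≈ 0.74194, f(1.3) ≈ 0.83291.
Sum = Δu · [f(0.5) + f(0.7) + f(0.9) + f(1.1) + f(1.3)].
Sum ≈ 0.63056.

0.63056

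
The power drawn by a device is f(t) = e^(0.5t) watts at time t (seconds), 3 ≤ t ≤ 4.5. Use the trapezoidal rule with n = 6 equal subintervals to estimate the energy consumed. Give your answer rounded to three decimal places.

10.025

Δt = (4.5 − 3)/6 = 0.25.
f(3) ≈ 4.482, f(3.25) ≈ 5.078, f(3.5) ≈ 5.755, f(3.75) ≈ 6.521, f(4) ≈ 7.389, f(4.25) ≈ 8.373, f(4.5) ≈ 9.488.
T_6 = (Δt/2)·[f(t_0) + 2f(t_1) + ... + 2f(t_{5}) + f(t_6)].
Sum ≈ 10.025.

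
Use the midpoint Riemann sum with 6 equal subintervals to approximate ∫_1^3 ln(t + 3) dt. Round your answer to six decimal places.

Δt = (3 − 1)/6 = 1/3.
Midpoints: 7/6, 1.5, 11/6, 13/6, 2.5, 17/6.
f(7/6) ≈ 1.427116, f(1.5) ≈ 1.504077, f(11/6) ≈ 1.575536, f(13/6) ≈ 1.642228, f(2.5) ≈ 1.704748, f(17/6) ≈ 1.763589.
Sum = Δt · [f(7/6) + f(1.5) + f(11/6) + ...].
Sum ≈ 3.205765.

3.205765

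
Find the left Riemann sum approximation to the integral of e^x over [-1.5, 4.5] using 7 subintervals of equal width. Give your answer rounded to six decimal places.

Δx = (4.5 − (-1.5))/7 = 6/7.
Left endpoints: -1.5, -9/14, 3/14, 15/14, 27/14, 39/14, 51/14.
f(-1.5) ≈ 0.223130, f(-9/14) ≈ 0.525788, f(3/14) ≈ 1.238977, f(15/14) ≈ 2.919547, f(27/14) ≈ 6.879675, f(39/14) ≈ 16.211393, f(51/14) ≈ 38.200826.
Sum = Δx · [f(-1.5) + f(-9/14) + f(3/14) + ...].
Sum ≈ 56.742289.

56.742289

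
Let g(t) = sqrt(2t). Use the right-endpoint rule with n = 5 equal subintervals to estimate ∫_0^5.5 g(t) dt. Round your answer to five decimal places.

13.67631

Δt = (5.5 − 0)/5 = 1.1.
Right endpoints: 1.1, 2.2, 3.3, 4.4, 5.5.
g(1.1) ≈ 1.48324, g(2.2) ≈ 2.09762, g(3.3) ≈ 2.56905, g(4.4) ≈ 2.96648, g(5.5) ≈ 3.31662.
Sum = Δt · [g(1.1) + g(2.2) + g(3.3) + g(4.4) + g(5.5)].
Sum ≈ 13.67631.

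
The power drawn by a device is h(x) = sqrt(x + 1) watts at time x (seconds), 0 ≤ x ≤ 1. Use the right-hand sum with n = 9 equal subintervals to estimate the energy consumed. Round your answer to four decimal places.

Δx = (1 − 0)/9 = 1/9.
Right endpoints: 1/9, 2/9, 1/3, 4/9, 5/9, 2/3, 7/9, 8/9, 1.
h(1/9) ≈ 1.0541, h(2/9) ≈ 1.1055, h(1/3) ≈ 1.1547, h(4/9) ≈ 1.2019, h(5/9) ≈ 1.2472, h(2/3) ≈ 1.2910, h(7/9) ≈ 1.3333, h(8/9) ≈ 1.3744, h(1) ≈ 1.4142.
Sum = Δx · [h(1/9) + h(2/9) + h(1/3) + ...].
Sum ≈ 1.2418.

1.2418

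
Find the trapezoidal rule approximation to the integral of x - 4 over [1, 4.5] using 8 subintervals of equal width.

-4.375

Δx = (4.5 − 1)/8 = 0.4375.
f(1) = -3, f(1.4375) = -2.5625, f(1.875) = -2.125, f(2.3125) = -1.6875, f(2.75) = -1.25, f(3.1875) = -0.8125, f(3.625) = -0.375, f(4.0625) = 0.0625, f(4.5) = 0.5.
T_8 = (Δx/2)·[f(x_0) + 2f(x_1) + ... + 2f(x_{7}) + f(x_8)].
Sum = -4.375.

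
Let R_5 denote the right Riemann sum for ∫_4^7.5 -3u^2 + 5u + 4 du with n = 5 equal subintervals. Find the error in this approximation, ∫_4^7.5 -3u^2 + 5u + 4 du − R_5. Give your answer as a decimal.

36.995

Exact integral: ∫_4^7.5 f(u) du = -243.25.
R_5 = -280.245.
Error = -243.25 − (-280.245) = 36.995.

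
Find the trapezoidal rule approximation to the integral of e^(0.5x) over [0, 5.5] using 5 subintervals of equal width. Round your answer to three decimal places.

30.020

Δx = (5.5 − 0)/5 = 1.1.
f(0) ≈ 1.000, f(1.1) ≈ 1.733, f(2.2) ≈ 3.004, f(3.3) ≈ 5.207, f(4.4) ≈ 9.025, f(5.5) ≈ 15.643.
T_5 = (Δx/2)·[f(x_0) + 2f(x_1) + ... + 2f(x_{4}) + f(x_5)].
Sum ≈ 30.020.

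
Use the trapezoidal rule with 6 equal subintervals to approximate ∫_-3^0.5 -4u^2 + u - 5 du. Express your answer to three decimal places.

Δu = (0.5 − (-3))/6 = 7/12.
f(-3) = -44, f(-29/12) = -277/9, f(-11/6) = -365/18, f(-1.25) = -12.5, f(-2/3) = -67/9, f(-1/12) = -46/9, f(0.5) = -5.5.
T_6 = (Δu/2)·[f(u_0) + 2f(u_1) + ... + 2f(u_{5}) + f(u_6)].
Sum ≈ -58.836.

-58.836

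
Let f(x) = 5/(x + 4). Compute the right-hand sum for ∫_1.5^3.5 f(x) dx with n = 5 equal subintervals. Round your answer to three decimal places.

Δx = (3.5 − 1.5)/5 = 0.4.
Right endpoints: 1.9, 2.3, 2.7, 3.1, 3.5.
f(1.9) = 50/59, f(2.3) = 50/63, f(2.7) = 50/67, f(3.1) = 50/71, f(3.5) = 2/3.
Sum = Δx · [f(1.9) + f(2.3) + f(2.7) + f(3.1) + f(3.5)].
Sum ≈ 1.503.

1.503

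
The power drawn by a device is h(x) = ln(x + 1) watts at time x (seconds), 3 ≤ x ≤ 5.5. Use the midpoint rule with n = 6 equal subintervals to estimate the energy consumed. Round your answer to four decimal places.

Δx = (5.5 − 3)/6 = 5/12.
Midpoints: 77/24, 3.625, 97/24, 107/24, 4.875, 127/24.
h(77/24) ≈ 1.4371, h(3.625) ≈ 1.5315, h(97/24) ≈ 1.6177, h(107/24) ≈ 1.6971, h(4.875) ≈ 1.7707, h(127/24) ≈ 1.8392.
Sum = Δx · [h(77/24) + h(3.625) + h(97/24) + ...].
Sum ≈ 4.1222.

4.1222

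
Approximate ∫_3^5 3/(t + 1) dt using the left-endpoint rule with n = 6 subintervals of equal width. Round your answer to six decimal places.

Δt = (5 − 3)/6 = 1/3.
Left endpoints: 3, 10/3, 11/3, 4, 13/3, 14/3.
f(3) = 0.75, f(10/3) = 9/13, f(11/3) = 9/14, f(4) = 0.6, f(13/3) = 0.5625, f(14/3) = 9/17.
Sum = Δt · [f(3) + f(10/3) + f(11/3) + ...].
Sum ≈ 1.259026.

1.259026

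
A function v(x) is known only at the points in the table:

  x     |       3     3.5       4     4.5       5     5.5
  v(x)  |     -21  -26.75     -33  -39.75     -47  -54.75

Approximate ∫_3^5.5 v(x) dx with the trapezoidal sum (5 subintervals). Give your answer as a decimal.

-92.1875

Δx = 0.5.
T_5 = (0.5/2)·[(-21) + 2·(-26.75) + 2·(-33) + 2·(-39.75) + 2·(-47) + (-54.75)] = -92.1875.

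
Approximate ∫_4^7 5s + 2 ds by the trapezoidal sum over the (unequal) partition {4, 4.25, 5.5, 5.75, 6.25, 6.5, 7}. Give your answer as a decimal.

Subinterval widths: 0.25, 1.25, 0.25, 0.5, 0.25, 0.5.
f(4) = 22, f(4.25) = 23.25, f(5.5) = 29.5, f(5.75) = 30.75, f(6.25) = 33.25, f(6.5) = 34.5, f(7) = 37.
On each subinterval the trapezoid contributes (Δs_i/2)·[f(s_{i-1}) + f(s_i)].
Sum = 88.5.

88.5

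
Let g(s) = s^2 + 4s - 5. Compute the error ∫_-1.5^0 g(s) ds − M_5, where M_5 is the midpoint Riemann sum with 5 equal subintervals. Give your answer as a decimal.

0.01125

Exact integral: ∫_-1.5^0 g(s) ds = -10.875.
M_5 = -10.88625.
Error = -10.875 − (-10.88625) = 0.01125.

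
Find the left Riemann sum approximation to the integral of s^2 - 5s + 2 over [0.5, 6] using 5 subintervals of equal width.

Δs = (6 − 0.5)/5 = 1.1.
Left endpoints: 0.5, 1.6, 2.7, 3.8, 4.9.
f(0.5) = -0.25, f(1.6) = -3.44, f(2.7) = -4.21, f(3.8) = -2.56, f(4.9) = 1.51.
Sum = Δs · [f(0.5) + f(1.6) + f(2.7) + f(3.8) + f(4.9)].
Sum = -9.845.

-9.845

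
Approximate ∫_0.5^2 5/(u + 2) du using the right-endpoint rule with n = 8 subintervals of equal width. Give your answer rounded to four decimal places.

2.2811

Δu = (2 − 0.5)/8 = 0.1875.
Right endpoints: 0.6875, 0.875, 1.0625, 1.25, 1.4375, 1.625, 1.8125, 2.
f(0.6875) = 80/43, f(0.875) = 40/23, f(1.0625) = 80/49, f(1.25) = 20/13, f(1.4375) = 16/11, f(1.625) = 40/29, f(1.8125) = 80/61, f(2) = 1.25.
Sum = Δu · [f(0.6875) + f(0.875) + f(1.0625) + ...].
Sum ≈ 2.2811.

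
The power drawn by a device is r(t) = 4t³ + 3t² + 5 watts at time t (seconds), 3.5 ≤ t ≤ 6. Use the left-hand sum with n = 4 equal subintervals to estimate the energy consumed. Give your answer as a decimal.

Δt = (6 − 3.5)/4 = 0.625.
Left endpoints: 3.5, 4.125, 4.75, 5.375.
r(3.5) = 213.25, r(4.125) = 336.8046875, r(4.75) = 501.375, r(5.375) = 712.8203125.
Sum = Δt · [r(3.5) + r(4.125) + r(4.75) + r(5.375)].
Sum = 1102.65625.

1102.65625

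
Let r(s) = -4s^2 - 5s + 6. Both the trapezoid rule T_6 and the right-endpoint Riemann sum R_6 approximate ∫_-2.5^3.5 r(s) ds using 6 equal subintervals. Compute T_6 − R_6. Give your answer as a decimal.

27

T_6 = -61.
R_6 = -88.
T_6 − R_6 = 27.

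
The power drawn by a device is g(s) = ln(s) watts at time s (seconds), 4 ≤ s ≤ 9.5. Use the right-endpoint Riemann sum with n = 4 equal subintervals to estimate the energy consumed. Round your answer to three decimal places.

10.914

Δs = (9.5 − 4)/4 = 1.375.
Right endpoints: 5.375, 6.75, 8.125, 9.5.
g(5.375) ≈ 1.682, g(6.75) ≈ 1.910, g(8.125) ≈ 2.095, g(9.5) ≈ 2.251.
Sum = Δs · [g(5.375) + g(6.75) + g(8.125) + g(9.5)].
Sum ≈ 10.914.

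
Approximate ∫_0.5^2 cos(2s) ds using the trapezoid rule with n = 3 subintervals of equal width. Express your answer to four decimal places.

Δs = (2 − 0.5)/3 = 0.5.
f(0.5) ≈ 0.5403, f(1) ≈ -0.4161, f(1.5) ≈ -0.9900, f(2) ≈ -0.6536.
T_3 = (Δs/2)·[f(s_0) + 2f(s_1) + 2f(s_2) + f(s_3)].
Sum ≈ -0.7314.

-0.7314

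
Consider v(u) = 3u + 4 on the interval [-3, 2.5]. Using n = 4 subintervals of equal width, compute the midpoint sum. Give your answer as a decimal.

17.875

Δu = (2.5 − (-3))/4 = 1.375.
Midpoints: -2.3125, -0.9375, 0.4375, 1.8125.
v(-2.3125) = -2.9375, v(-0.9375) = 1.1875, v(0.4375) = 5.3125, v(1.8125) = 9.4375.
Sum = Δu · [v(-2.3125) + v(-0.9375) + v(0.4375) + v(1.8125)].
Sum = 17.875.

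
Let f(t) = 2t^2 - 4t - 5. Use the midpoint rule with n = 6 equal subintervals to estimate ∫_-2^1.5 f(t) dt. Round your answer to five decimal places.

Δt = (1.5 − (-2))/6 = 7/12.
Midpoints: -41/24, -1.125, -13/24, 1/24, 0.625, 29/24.
f(-41/24) = 2209/288, f(-1.125) = 2.03125, f(-13/24) = -647/288, f(1/24) = -1487/288, f(0.625) = -6.71875, f(29/24) = -1991/288.
Sum = Δt · [f(-41/24) + f(-1.125) + f(-13/24) + ...].
Sum ≈ -6.61516.

-6.61516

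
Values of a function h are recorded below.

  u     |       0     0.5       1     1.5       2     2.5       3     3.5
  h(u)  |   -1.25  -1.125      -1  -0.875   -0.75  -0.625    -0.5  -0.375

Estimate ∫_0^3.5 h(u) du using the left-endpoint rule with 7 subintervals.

Δu = 0.5.
Sum = 0.5·[(-1.25) + (-1.125) + (-1) + (-0.875) + (-0.75) + (-0.625) + (-0.5)] = -3.0625.

-3.0625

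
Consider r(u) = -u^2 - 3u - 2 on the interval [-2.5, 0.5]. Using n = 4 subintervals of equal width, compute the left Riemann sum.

-1.40625

Δu = (0.5 − (-2.5))/4 = 0.75.
Left endpoints: -2.5, -1.75, -1, -0.25.
r(-2.5) = -0.75, r(-1.75) = 0.1875, r(-1) = 0, r(-0.25) = -1.3125.
Sum = Δu · [r(-2.5) + r(-1.75) + r(-1) + r(-0.25)].
Sum = -1.40625.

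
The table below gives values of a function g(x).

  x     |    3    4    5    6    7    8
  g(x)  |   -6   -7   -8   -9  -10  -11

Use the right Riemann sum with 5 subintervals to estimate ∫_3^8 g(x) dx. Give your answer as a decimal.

Δx = 1.
Sum = 1·[(-7) + (-8) + (-9) + (-10) + (-11)] = -45.

-45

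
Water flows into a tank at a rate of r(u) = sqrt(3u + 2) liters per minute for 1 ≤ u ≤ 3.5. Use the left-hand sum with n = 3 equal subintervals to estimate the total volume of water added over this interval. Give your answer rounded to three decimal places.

Δu = (3.5 − 1)/3 = 5/6.
Left endpoints: 1, 11/6, 8/3.
r(1) ≈ 2.236, r(11/6) ≈ 2.739, r(8/3) ≈ 3.162.
Sum = Δu · [r(1) + r(11/6) + r(8/3)].
Sum ≈ 6.781.

6.781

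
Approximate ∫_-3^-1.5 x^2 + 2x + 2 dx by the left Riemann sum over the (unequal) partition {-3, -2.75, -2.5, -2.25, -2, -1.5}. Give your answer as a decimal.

Subinterval widths: 0.25, 0.25, 0.25, 0.25, 0.5.
Left endpoints: -3, -2.75, -2.5, -2.25, -2.
f(-3) = 5, f(-2.75) = 4.0625, f(-2.5) = 3.25, f(-2.25) = 2.5625, f(-2) = 2.
Sum = Σ Δx_i · f(x_i).
Sum = 4.71875.

4.71875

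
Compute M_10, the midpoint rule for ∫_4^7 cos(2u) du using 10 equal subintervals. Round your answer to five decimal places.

Δu = (7 − 4)/10 = 0.3.
Midpoints: 4.15, 4.45, 4.75, 5.05, 5.35, 5.65, 5.95, 6.25, 6.55, 6.85.
f(4.15) ≈ -0.43138, f(4.45) ≈ -0.86544, f(4.75) ≈ -0.99717, f(5.05) ≈ -0.78057, f(5.35) ≈ -0.29129, f(5.65) ≈ 0.29975, f(5.95) ≈ 0.78607, f(6.25) ≈ 0.99780, f(6.55) ≈ 0.86097, f(6.85) ≈ 0.42337.
Sum = Δu · [f(4.15) + f(4.45) + f(4.75) + ...].
Sum ≈ 0.00063.

0.00063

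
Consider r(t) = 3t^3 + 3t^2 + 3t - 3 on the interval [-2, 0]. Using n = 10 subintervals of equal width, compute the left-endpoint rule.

-17.88

Δt = (0 − (-2))/10 = 0.2.
Left endpoints: -2, -1.8, -1.6, -1.4, -1.2, -1, -0.8, -0.6, -0.4, -0.2.
r(-2) = -21, r(-1.8) = -16.176, r(-1.6) = -12.408, r(-1.4) = -9.552, r(-1.2) = -7.464, r(-1) = -6, r(-0.8) = -5.016, r(-0.6) = -4.368, r(-0.4) = -3.912, r(-0.2) = -3.504.
Sum = Δt · [r(-2) + r(-1.8) + r(-1.6) + ...].
Sum = -17.88.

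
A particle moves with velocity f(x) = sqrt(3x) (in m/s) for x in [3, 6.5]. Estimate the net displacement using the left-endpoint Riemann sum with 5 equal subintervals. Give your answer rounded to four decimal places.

12.6334

Δx = (6.5 − 3)/5 = 0.7.
Left endpoints: 3, 3.7, 4.4, 5.1, 5.8.
f(3) ≈ 3.0000, f(3.7) ≈ 3.3317, f(4.4) ≈ 3.6332, f(5.1) ≈ 3.9115, f(5.8) ≈ 4.1713.
Sum = Δx · [f(3) + f(3.7) + f(4.4) + f(5.1) + f(5.8)].
Sum ≈ 12.6334.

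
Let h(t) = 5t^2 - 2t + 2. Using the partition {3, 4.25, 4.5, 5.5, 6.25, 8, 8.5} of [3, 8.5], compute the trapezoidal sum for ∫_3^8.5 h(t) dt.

933.6875

Subinterval widths: 1.25, 0.25, 1, 0.75, 1.75, 0.5.
h(3) = 41, h(4.25) = 83.8125, h(4.5) = 94.25, h(5.5) = 142.25, h(6.25) = 184.8125, h(8) = 306, h(8.5) = 346.25.
On each subinterval the trapezoid contributes (Δt_i/2)·[h(t_{i-1}) + h(t_i)].
Sum = 933.6875.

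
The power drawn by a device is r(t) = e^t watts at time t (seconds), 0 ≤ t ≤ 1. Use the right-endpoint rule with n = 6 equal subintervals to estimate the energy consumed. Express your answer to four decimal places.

1.8654

Δt = (1 − 0)/6 = 1/6.
Right endpoints: 1/6, 1/3, 0.5, 2/3, 5/6, 1.
r(1/6) ≈ 1.1814, r(1/3) ≈ 1.3956, r(0.5) ≈ 1.6487, r(2/3) ≈ 1.9477, r(5/6) ≈ 2.3010, r(1) ≈ 2.7183.
Sum = Δt · [r(1/6) + r(1/3) + r(0.5) + ...].
Sum ≈ 1.8654.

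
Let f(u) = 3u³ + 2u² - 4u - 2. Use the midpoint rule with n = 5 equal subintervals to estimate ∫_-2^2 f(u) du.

Δu = (2 − (-2))/5 = 0.8.
Midpoints: -1.6, -0.8, 0, 0.8, 1.6.
f(-1.6) = -2.768, f(-0.8) = 0.944, f(0) = -2, f(0.8) = -2.384, f(1.6) = 9.008.
Sum = Δu · [f(-1.6) + f(-0.8) + f(0) + f(0.8) + f(1.6)].
Sum = 2.24.

2.24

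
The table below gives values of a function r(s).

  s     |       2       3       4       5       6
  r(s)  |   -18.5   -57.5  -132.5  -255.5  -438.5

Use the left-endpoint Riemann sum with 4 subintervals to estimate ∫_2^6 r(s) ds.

Δs = 1.
Sum = 1·[(-18.5) + (-57.5) + (-132.5) + (-255.5)] = -464.

-464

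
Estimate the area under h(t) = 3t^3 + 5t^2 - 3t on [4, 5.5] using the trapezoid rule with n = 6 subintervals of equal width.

644.29296875

Δt = (5.5 − 4)/6 = 0.25.
h(4) = 260, h(4.25) = 307.859375, h(4.5) = 361.125, h(4.75) = 420.078125, h(5) = 485, h(5.25) = 556.171875, h(5.5) = 633.875.
T_6 = (Δt/2)·[h(t_0) + 2h(t_1) + ... + 2h(t_{5}) + h(t_6)].
Sum = 644.29296875.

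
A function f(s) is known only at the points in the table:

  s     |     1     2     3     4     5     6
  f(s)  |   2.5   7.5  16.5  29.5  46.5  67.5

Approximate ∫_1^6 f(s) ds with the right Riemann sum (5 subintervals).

167.5

Δs = 1.
Sum = 1·[7.5 + 16.5 + 29.5 + 46.5 + 67.5] = 167.5.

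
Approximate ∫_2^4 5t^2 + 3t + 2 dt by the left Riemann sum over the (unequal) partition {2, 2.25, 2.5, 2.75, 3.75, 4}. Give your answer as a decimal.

94.65625

Subinterval widths: 0.25, 0.25, 0.25, 1, 0.25.
Left endpoints: 2, 2.25, 2.5, 2.75, 3.75.
f(2) = 28, f(2.25) = 34.0625, f(2.5) = 40.75, f(2.75) = 48.0625, f(3.75) = 83.5625.
Sum = Σ Δt_i · f(t_i).
Sum = 94.65625.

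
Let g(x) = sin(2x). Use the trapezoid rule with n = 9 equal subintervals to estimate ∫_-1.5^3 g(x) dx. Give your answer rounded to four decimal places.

-0.8924

Δx = (3 − (-1.5))/9 = 0.5.
g(-1.5) ≈ -0.1411, g(-1) ≈ -0.9093, g(-0.5) ≈ -0.8415, g(0) ≈ 0.0000, g(0.5) ≈ 0.8415, g(1) ≈ 0.9093, g(1.5) ≈ 0.1411, g(2) ≈ -0.7568, g(2.5) ≈ -0.9589, g(3) ≈ -0.2794.
T_9 = (Δx/2)·[g(x_0) + 2g(x_1) + ... + 2g(x_{8}) + g(x_9)].
Sum ≈ -0.8924.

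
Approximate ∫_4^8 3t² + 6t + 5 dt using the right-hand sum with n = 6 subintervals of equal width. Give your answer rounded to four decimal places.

Δt = (8 − 4)/6 = 2/3.
Right endpoints: 14/3, 16/3, 6, 20/3, 22/3, 8.
f(14/3) = 295/3, f(16/3) = 367/3, f(6) = 149, f(20/3) = 535/3, f(22/3) = 631/3, f(8) = 245.
Sum = Δt · [f(14/3) + f(16/3) + f(6) + ...].
Sum ≈ 668.8889.

668.8889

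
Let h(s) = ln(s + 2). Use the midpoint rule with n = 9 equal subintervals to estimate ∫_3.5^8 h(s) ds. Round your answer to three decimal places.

9.151

Δs = (8 − 3.5)/9 = 0.5.
Midpoints: 3.75, 4.25, 4.75, 5.25, 5.75, 6.25, 6.75, 7.25, 7.75.
h(3.75) ≈ 1.749, h(4.25) ≈ 1.833, h(4.75) ≈ 1.910, h(5.25) ≈ 1.981, h(5.75) ≈ 2.048, h(6.25) ≈ 2.110, h(6.75) ≈ 2.169, h(7.25) ≈ 2.225, h(7.75) ≈ 2.277.
Sum = Δs · [h(3.75) + h(4.25) + h(4.75) + ...].
Sum ≈ 9.151.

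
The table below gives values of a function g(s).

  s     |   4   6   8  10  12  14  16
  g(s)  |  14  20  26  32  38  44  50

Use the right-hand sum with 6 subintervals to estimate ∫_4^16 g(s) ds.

Δs = 2.
Sum = 2·[20 + 26 + 32 + 38 + 44 + 50] = 420.

420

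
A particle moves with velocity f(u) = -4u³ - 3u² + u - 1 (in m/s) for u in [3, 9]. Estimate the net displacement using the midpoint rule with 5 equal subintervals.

Δu = (9 − 3)/5 = 1.2.
Midpoints: 3.6, 4.8, 6, 7.2, 8.4.
f(3.6) = -222.904, f(4.8) = -507.688, f(6) = -967, f(7.2) = -1642.312, f(8.4) = -2575.096.
Sum = Δu · [f(3.6) + f(4.8) + f(6) + f(7.2) + f(8.4)].
Sum = -7098.

-7098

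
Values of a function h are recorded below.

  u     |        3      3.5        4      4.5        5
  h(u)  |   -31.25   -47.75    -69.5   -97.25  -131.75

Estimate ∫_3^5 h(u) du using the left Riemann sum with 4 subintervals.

-122.875

Δu = 0.5.
Sum = 0.5·[(-31.25) + (-47.75) + (-69.5) + (-97.25)] = -122.875.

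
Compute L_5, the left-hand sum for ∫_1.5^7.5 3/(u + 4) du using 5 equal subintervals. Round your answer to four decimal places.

Δu = (7.5 − 1.5)/5 = 1.2.
Left endpoints: 1.5, 2.7, 3.9, 5.1, 6.3.
f(1.5) = 6/11, f(2.7) = 30/67, f(3.9) = 30/79, f(5.1) = 30/91, f(6.3) = 30/103.
Sum = Δu · [f(1.5) + f(2.7) + f(3.9) + f(5.1) + f(6.3)].
Sum ≈ 2.3927.

2.3927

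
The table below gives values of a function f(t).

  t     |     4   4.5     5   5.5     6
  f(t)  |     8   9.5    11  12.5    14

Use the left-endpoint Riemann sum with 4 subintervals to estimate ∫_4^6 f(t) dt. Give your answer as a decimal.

20.5

Δt = 0.5.
Sum = 0.5·[8 + 9.5 + 11 + 12.5] = 20.5.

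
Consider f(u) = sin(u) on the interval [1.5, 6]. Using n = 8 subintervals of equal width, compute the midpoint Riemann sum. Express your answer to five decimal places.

-0.90127

Δu = (6 − 1.5)/8 = 0.5625.
Midpoints: 1.78125, 2.34375, 2.90625, 3.46875, 4.03125, 4.59375, 5.15625, 5.71875.
f(1.78125) ≈ 0.97794, f(2.34375) ≈ 0.71585, f(2.90625) ≈ 0.23318, f(3.46875) ≈ -0.32135, f(4.03125) ≈ -0.77686, f(4.59375) ≈ -0.99297, f(5.15625) ≈ -0.90310, f(5.71875) ≈ -0.53494.
Sum = Δu · [f(1.78125) + f(2.34375) + f(2.90625) + ...].
Sum ≈ -0.90127.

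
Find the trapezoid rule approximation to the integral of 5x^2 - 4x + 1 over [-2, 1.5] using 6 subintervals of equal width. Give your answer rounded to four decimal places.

26.9508

Δx = (1.5 − (-2))/6 = 7/12.
f(-2) = 29, f(-17/12) = 2405/144, f(-5/6) = 281/36, f(-0.25) = 2.3125, f(1/3) = 2/9, f(11/12) = 221/144, f(1.5) = 6.25.
T_6 = (Δx/2)·[f(x_0) + 2f(x_1) + ... + 2f(x_{5}) + f(x_6)].
Sum ≈ 26.9508.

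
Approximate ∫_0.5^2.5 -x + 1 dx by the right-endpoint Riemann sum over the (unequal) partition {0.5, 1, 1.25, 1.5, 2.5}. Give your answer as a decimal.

-1.6875

Subinterval widths: 0.5, 0.25, 0.25, 1.
Right endpoints: 1, 1.25, 1.5, 2.5.
f(1) = 0, f(1.25) = -0.25, f(1.5) = -0.5, f(2.5) = -1.5.
Sum = Σ Δx_i · f(x_i).
Sum = -1.6875.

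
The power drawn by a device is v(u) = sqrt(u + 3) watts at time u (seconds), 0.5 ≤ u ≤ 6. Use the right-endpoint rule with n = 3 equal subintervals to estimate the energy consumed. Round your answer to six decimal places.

14.641851

Δu = (6 − 0.5)/3 = 11/6.
Right endpoints: 7/3, 25/6, 6.
v(7/3) ≈ 2.309401, v(25/6) ≈ 2.677063, v(6) ≈ 3.000000.
Sum = Δu · [v(7/3) + v(25/6) + v(6)].
Sum ≈ 14.641851.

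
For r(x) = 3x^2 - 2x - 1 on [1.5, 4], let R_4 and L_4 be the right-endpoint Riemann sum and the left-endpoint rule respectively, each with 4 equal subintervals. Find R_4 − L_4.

22.65625

R_4 = 56.19140625.
L_4 = 33.53515625.
R_4 − L_4 = 22.65625.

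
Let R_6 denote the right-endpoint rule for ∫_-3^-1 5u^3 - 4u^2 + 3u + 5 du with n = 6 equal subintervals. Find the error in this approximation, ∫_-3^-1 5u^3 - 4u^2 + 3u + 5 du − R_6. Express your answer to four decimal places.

Exact integral: ∫_-3^-1 f(u) du ≈ -136.666667.
R_6 ≈ -109.925926.
Error ≈ -136.666667 − (-109.925926) ≈ -26.7407.

-26.7407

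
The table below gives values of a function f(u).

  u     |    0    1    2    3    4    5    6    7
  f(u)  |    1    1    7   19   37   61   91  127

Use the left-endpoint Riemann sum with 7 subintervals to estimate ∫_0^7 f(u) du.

217

Δu = 1.
Sum = 1·[1 + 1 + 7 + 19 + 37 + 61 + 91] = 217.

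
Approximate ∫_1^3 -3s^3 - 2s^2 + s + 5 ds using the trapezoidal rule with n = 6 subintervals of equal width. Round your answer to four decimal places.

Δs = (3 − 1)/6 = 1/3.
f(1) = 1, f(4/3) = -13/3, f(5/3) = -115/9, f(2) = -25, f(7/3) = -125/3, f(8/3) = -571/9, f(3) = -91.
T_6 = (Δs/2)·[f(s_0) + 2f(s_1) + ... + 2f(s_{5}) + f(s_6)].
Sum ≈ -64.0741.

-64.0741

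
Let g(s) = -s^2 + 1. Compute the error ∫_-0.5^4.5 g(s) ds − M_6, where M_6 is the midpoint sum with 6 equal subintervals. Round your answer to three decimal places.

-0.289

Exact integral: ∫_-0.5^4.5 g(s) ds ≈ -25.41667.
M_6 ≈ -25.12731.
Error ≈ -25.41667 − (-25.12731) ≈ -0.289.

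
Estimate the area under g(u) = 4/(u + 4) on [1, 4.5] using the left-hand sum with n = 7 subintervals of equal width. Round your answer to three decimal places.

2.207

Δu = (4.5 − 1)/7 = 0.5.
Left endpoints: 1, 1.5, 2, 2.5, 3, 3.5, 4.
g(1) = 0.8, g(1.5) = 8/11, g(2) = 2/3, g(2.5) = 8/13, g(3) = 4/7, g(3.5) = 8/15, g(4) = 0.5.
Sum = Δu · [g(1) + g(1.5) + g(2) + ...].
Sum ≈ 2.207.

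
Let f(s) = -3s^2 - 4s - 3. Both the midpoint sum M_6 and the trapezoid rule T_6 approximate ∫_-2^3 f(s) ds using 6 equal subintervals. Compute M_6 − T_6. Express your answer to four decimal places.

2.6042

M_6 ≈ -59.131944.
T_6 ≈ -61.736111.
M_6 − T_6 ≈ 2.6042.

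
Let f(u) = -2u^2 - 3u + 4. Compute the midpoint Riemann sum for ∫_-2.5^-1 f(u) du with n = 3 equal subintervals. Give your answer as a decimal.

Δu = (-1 − (-2.5))/3 = 0.5.
Midpoints: -2.25, -1.75, -1.25.
f(-2.25) = 0.625, f(-1.75) = 3.125, f(-1.25) = 4.625.
Sum = Δu · [f(-2.25) + f(-1.75) + f(-1.25)].
Sum = 4.1875.

4.1875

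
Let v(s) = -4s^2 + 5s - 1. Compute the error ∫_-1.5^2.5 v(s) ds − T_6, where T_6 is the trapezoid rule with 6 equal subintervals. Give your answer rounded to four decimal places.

1.1852

Exact integral: ∫_-1.5^2.5 v(s) ds ≈ -19.333333.
T_6 ≈ -20.518519.
Error ≈ -19.333333 − (-20.518519) ≈ 1.1852.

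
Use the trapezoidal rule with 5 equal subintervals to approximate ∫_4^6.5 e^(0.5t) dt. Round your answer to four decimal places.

36.9940

Δt = (6.5 − 4)/5 = 0.5.
f(4) ≈ 7.3891, f(4.5) ≈ 9.4877, f(5) ≈ 12.1825, f(5.5) ≈ 15.6426, f(6) ≈ 20.0855, f(6.5) ≈ 25.7903.
T_5 = (Δt/2)·[f(t_0) + 2f(t_1) + ... + 2f(t_{4}) + f(t_5)].
Sum ≈ 36.9940.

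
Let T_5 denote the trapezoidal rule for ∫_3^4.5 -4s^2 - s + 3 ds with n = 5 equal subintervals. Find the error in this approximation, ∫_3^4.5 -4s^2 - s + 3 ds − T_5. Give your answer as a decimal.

Exact integral: ∫_3^4.5 f(s) ds = -86.625.
T_5 = -86.715.
Error = -86.625 − (-86.715) = 0.09.

0.09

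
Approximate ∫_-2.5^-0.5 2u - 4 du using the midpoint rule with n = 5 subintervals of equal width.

Δu = (-0.5 − (-2.5))/5 = 0.4.
Midpoints: -2.3, -1.9, -1.5, -1.1, -0.7.
f(-2.3) = -8.6, f(-1.9) = -7.8, f(-1.5) = -7, f(-1.1) = -6.2, f(-0.7) = -5.4.
Sum = Δu · [f(-2.3) + f(-1.9) + f(-1.5) + f(-1.1) + f(-0.7)].
Sum = -14.

-14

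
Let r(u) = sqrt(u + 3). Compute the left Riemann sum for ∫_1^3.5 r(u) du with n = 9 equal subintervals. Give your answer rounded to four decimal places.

5.6379

Δu = (3.5 − 1)/9 = 5/18.
Left endpoints: 1, 23/18, 14/9, 11/6, 19/9, 43/18, 8/3, 53/18, 29/9.
r(1) ≈ 2.0000, r(23/18) ≈ 2.0683, r(14/9) ≈ 2.1344, r(11/6) ≈ 2.1985, r(19/9) ≈ 2.2608, r(43/18) ≈ 2.3214, r(8/3) ≈ 2.3805, r(53/18) ≈ 2.4381, r(29/9) ≈ 2.4944.
Sum = Δu · [r(1) + r(23/18) + r(14/9) + ...].
Sum ≈ 5.6379.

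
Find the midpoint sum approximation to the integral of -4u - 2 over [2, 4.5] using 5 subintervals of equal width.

-37.5

Δu = (4.5 − 2)/5 = 0.5.
Midpoints: 2.25, 2.75, 3.25, 3.75, 4.25.
f(2.25) = -11, f(2.75) = -13, f(3.25) = -15, f(3.75) = -17, f(4.25) = -19.
Sum = Δu · [f(2.25) + f(2.75) + f(3.25) + f(3.75) + f(4.25)].
Sum = -37.5.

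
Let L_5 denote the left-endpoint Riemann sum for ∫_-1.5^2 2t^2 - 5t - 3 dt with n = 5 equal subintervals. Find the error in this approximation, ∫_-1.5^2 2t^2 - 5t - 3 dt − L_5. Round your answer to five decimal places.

Exact integral: ∫_-1.5^2 f(t) dt ≈ -7.2916667.
L_5 = -1.82.
Error ≈ -7.2916667 − (-1.82) ≈ -5.47167.

-5.47167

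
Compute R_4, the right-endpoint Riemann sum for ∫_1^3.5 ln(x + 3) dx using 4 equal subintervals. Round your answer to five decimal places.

Δx = (3.5 − 1)/4 = 0.625.
Right endpoints: 1.625, 2.25, 2.875, 3.5.
f(1.625) ≈ 1.53148, f(2.25) ≈ 1.65823, f(2.875) ≈ 1.77071, f(3.5) ≈ 1.87180.
Sum = Δx · [f(1.625) + f(2.25) + f(2.875) + f(3.5)].
Sum ≈ 4.27013.

4.27013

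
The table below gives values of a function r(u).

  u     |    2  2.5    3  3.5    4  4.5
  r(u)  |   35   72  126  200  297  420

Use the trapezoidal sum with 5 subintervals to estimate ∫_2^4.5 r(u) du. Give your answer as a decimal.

Δu = 0.5.
T_5 = (0.5/2)·[35 + 2·72 + 2·126 + 2·200 + 2·297 + 420] = 461.25.

461.25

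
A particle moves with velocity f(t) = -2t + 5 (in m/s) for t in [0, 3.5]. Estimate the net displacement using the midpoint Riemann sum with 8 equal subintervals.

Δt = (3.5 − 0)/8 = 0.4375.
Midpoints: 0.21875, 0.65625, 1.09375, 1.53125, 1.96875, 2.40625, 2.84375, 3.28125.
f(0.21875) = 4.5625, f(0.65625) = 3.6875, f(1.09375) = 2.8125, f(1.53125) = 1.9375, f(1.96875) = 1.0625, f(2.40625) = 0.1875, f(2.84375) = -0.6875, f(3.28125) = -1.5625.
Sum = Δt · [f(0.21875) + f(0.65625) + f(1.09375) + ...].
Sum = 5.25.

5.25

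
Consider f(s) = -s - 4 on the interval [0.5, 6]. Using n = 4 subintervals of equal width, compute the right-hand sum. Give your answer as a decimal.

Δs = (6 − 0.5)/4 = 1.375.
Right endpoints: 1.875, 3.25, 4.625, 6.
f(1.875) = -5.875, f(3.25) = -7.25, f(4.625) = -8.625, f(6) = -10.
Sum = Δs · [f(1.875) + f(3.25) + f(4.625) + f(6)].
Sum = -43.65625.

-43.65625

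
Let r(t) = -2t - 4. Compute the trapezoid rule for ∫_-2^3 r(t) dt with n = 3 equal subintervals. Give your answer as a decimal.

Δt = (3 − (-2))/3 = 5/3.
r(-2) = 0, r(-1/3) = -10/3, r(4/3) = -20/3, r(3) = -10.
T_3 = (Δt/2)·[r(t_0) + 2r(t_1) + 2r(t_2) + r(t_3)].
Sum = -25.

-25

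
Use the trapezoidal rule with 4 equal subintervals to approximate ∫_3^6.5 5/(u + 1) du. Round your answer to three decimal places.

Δu = (6.5 − 3)/4 = 0.875.
f(3) = 1.25, f(3.875) = 40/39, f(4.75) = 20/23, f(5.625) = 40/53, f(6.5) = 2/3.
T_4 = (Δu/2)·[f(u_0) + 2f(u_1) + 2f(u_2) + 2f(u_3) + f(u_4)].
Sum ≈ 3.157.

3.157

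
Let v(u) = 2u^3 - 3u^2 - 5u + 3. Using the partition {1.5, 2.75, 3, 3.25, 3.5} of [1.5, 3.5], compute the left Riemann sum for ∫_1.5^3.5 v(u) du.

6.09375

Subinterval widths: 1.25, 0.25, 0.25, 0.25.
Left endpoints: 1.5, 2.75, 3, 3.25.
v(1.5) = -4.5, v(2.75) = 8.15625, v(3) = 15, v(3.25) = 23.71875.
Sum = Σ Δu_i · v(u_i).
Sum = 6.09375.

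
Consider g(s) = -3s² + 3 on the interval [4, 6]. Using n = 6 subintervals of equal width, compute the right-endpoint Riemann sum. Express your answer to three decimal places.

Δs = (6 − 4)/6 = 1/3.
Right endpoints: 13/3, 14/3, 5, 16/3, 17/3, 6.
g(13/3) = -160/3, g(14/3) = -187/3, g(5) = -72, g(16/3) = -247/3, g(17/3) = -280/3, g(6) = -105.
Sum = Δs · [g(13/3) + g(14/3) + g(5) + ...].
Sum ≈ -156.111.

-156.111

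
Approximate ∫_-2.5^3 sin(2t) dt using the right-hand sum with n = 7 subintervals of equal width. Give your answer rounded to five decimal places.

Δt = (3 − (-2.5))/7 = 11/14.
Right endpoints: -12/7, -13/14, -1/7, 9/14, 10/7, 31/14, 3.
f(-12/7) ≈ 0.28306, f(-13/14) ≈ -0.95928, f(-1/7) ≈ -0.28184, f(9/14) ≈ 0.95964, f(10/7) ≈ 0.28063, f(31/14) ≈ -0.95999, f(3) ≈ -0.27942.
Sum = Δt · [f(-12/7) + f(-13/14) + f(-1/7) + ...].
Sum ≈ -0.75209.

-0.75209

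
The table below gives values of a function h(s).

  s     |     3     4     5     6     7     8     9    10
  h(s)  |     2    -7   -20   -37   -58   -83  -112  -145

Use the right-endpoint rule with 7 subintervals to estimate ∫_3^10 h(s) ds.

Δs = 1.
Sum = 1·[(-7) + (-20) + (-37) + (-58) + (-83) + (-112) + (-145)] = -462.

-462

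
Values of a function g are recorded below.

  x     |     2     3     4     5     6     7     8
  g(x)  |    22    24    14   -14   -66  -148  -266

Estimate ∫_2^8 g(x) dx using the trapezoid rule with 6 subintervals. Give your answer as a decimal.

-312

Δx = 1.
T_6 = (1/2)·[22 + 2·24 + 2·14 + 2·(-14) + 2·(-66) + 2·(-148) + (-266)] = -312.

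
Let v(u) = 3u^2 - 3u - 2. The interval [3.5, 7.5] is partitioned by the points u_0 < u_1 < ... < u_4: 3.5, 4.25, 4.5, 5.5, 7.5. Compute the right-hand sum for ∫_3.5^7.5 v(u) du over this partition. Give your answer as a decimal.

401.640625

Subinterval widths: 0.75, 0.25, 1, 2.
Right endpoints: 4.25, 4.5, 5.5, 7.5.
v(4.25) = 39.4375, v(4.5) = 45.25, v(5.5) = 72.25, v(7.5) = 144.25.
Sum = Σ Δu_i · v(u_i).
Sum = 401.640625.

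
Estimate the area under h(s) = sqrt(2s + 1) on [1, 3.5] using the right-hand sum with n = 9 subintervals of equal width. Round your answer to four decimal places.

Δs = (3.5 − 1)/9 = 5/18.
Right endpoints: 23/18, 14/9, 11/6, 19/9, 43/18, 8/3, 53/18, 29/9, 3.5.
h(23/18) ≈ 1.8856, h(14/9) ≈ 2.0276, h(11/6) ≈ 2.1602, h(19/9) ≈ 2.2852, h(43/18) ≈ 2.4037, h(8/3) ≈ 2.5166, h(53/18) ≈ 2.6247, h(29/9) ≈ 2.7285, h(3.5) ≈ 2.8284.
Sum = Δs · [h(23/18) + h(14/9) + h(11/6) + ...].
Sum ≈ 5.9613.

5.9613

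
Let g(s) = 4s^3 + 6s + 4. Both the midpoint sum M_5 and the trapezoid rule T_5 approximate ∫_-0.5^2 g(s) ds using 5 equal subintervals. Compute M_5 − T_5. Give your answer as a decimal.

-1.40625

M_5 = 36.71875.
T_5 = 38.125.
M_5 − T_5 = -1.40625.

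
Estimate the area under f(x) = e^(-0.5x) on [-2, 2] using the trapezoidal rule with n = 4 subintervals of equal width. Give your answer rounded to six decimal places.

4.798333

Δx = (2 − (-2))/4 = 1.
f(-2) ≈ 2.718282, f(-1) ≈ 1.648721, f(0) ≈ 1.000000, f(1) ≈ 0.606531, f(2) ≈ 0.367879.
T_4 = (Δx/2)·[f(x_0) + 2f(x_1) + 2f(x_2) + 2f(x_3) + f(x_4)].
Sum ≈ 4.798333.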